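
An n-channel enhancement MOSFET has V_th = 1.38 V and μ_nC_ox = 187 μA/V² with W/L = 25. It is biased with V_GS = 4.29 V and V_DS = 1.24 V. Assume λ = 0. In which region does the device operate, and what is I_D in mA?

Triode; I_D = 13.3 mA

k_n = μ_nC_ox · (W/L) = 4.675 mA/V².
V_ov = V_GS − V_th = 4.29 − 1.38 = 2.91 V.
Since V_DS = 1.24 V < V_ov = 2.91 V, the device is in the triode region.
I_D = k_n [V_ov · V_DS − ½ V_DS²] = 4.675 × [2.91 × 1.24 − 0.5 × 1.24²] = 13.3 mA.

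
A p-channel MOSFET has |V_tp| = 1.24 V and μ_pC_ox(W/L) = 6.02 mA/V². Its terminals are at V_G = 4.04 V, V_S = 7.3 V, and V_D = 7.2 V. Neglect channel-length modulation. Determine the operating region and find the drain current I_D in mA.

V_SG = V_S − V_G = 7.3 − 4.04 = 3.26 V; V_SD = V_S − V_D = 7.3 − 7.2 = 0.1 V.
V_ov = V_SG − |V_tp| = 3.26 − 1.24 = 2.02 V.
Since V_SD = 0.1 V < V_ov = 2.02 V, the device is in the triode region.
I_D = k_p [V_ov · V_SD − ½ V_SD²] = 6.02 × [2.02 × 0.1 − 0.5 × 0.1²] = 1.19 mA.

Triode; I_D = 1.19 mA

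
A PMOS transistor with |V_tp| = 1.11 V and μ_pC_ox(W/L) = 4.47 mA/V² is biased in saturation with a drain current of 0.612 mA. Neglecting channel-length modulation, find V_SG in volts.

V_SG = 1.63 V

In saturation I_D = ½ k_p (V_SG − |V_tp|)², so V_SG − |V_tp| = √(2 I_D / k_p) = √(2 × 0.612 / 4.47) = 0.523 V.
V_SG = 1.11 + 0.523 = 1.63 V.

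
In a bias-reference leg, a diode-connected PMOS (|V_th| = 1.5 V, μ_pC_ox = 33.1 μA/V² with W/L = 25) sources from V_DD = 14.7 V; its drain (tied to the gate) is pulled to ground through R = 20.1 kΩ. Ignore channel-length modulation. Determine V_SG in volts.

V_SG = 2.70 V

With gate tied to drain, V_SG = V_SD ≥ V_SG − |V_th|, so the device is in saturation.
k_p = μ_pC_ox · (W/L) = 0.8275 mA/V².
KCL at the drain: ½ k_p (V_SG − |V_th|)² = (V_DD − V_SG)/R.
Let x = V_SG − 1.5. Then 8.32 x² + x − 13.2 = 0, giving x = 1.2 V (positive root), so V_SG = 2.7 V.
I_D = (V_DD − V_SG)/R = (14.7 − 2.7) / 20.1 = 0.597 mA.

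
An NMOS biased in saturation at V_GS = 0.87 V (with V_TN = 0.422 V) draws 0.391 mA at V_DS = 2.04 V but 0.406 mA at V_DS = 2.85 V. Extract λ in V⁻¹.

λ = 0.0524 V⁻¹

With V_GS fixed, I_D ∝ (1 + λ V_DS) in saturation, so I_D2/I_D1 = (1 + λ V_DS2)/(1 + λ V_DS1).
0.406/0.391 = 1.038 = (1 + 2.85 λ)/(1 + 2.04 λ).
Solving: λ (I_D1 V_DS2 − I_D2 V_DS1) = I_D2 − I_D1, so λ = (0.406 − 0.391) / (0.391 × 2.85 − 0.406 × 2.04) = 0.015 / 0.286 = 0.0524 V⁻¹.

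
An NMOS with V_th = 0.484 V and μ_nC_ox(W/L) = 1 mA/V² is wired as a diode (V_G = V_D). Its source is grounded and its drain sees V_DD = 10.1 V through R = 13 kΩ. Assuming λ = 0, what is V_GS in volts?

With gate tied to drain, V_GS = V_DS ≥ V_GS − V_th, so the device is in saturation.
KCL at the drain: ½ k_n (V_GS − V_th)² = (V_DD − V_GS)/R.
Let x = V_GS − 0.484. Then 6.5 x² + x − 9.616 = 0, giving x = 1.14 V (positive root), so V_GS = 1.63 V.
I_D = (V_DD − V_GS)/R = (10.1 − 1.63) / 13 = 0.652 mA.

V_GS = 1.63 V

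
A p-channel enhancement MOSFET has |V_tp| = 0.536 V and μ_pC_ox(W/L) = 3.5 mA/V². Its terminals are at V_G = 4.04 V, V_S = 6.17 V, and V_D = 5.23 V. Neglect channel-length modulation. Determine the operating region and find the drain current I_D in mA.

V_SG = V_S − V_G = 6.17 − 4.04 = 2.13 V; V_SD = V_S − V_D = 6.17 − 5.23 = 0.94 V.
V_ov = V_SG − |V_tp| = 2.13 − 0.536 = 1.59 V.
Since V_SD = 0.94 V < V_ov = 1.59 V, the device is in the triode region.
I_D = k_p [V_ov · V_SD − ½ V_SD²] = 3.5 × [1.59 × 0.94 − 0.5 × 0.94²] = 3.7 mA.

Triode; I_D = 3.70 mA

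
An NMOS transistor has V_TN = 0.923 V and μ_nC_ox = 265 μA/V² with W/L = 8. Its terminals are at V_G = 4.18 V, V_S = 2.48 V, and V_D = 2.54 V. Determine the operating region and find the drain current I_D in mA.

Triode; I_D = 0.0950 mA

V_GS = V_G − V_S = 4.18 − 2.48 = 1.7 V; V_DS = V_D − V_S = 2.54 − 2.48 = 0.06 V.
k_n = μ_nC_ox · (W/L) = 2.12 mA/V².
V_ov = V_GS − V_TN = 1.7 − 0.923 = 0.777 V.
Since V_DS = 0.06 V < V_ov = 0.777 V, the device is in the triode region.
I_D = k_n [V_ov · V_DS − ½ V_DS²] = 2.12 × [0.777 × 0.06 − 0.5 × 0.06²] = 0.095 mA.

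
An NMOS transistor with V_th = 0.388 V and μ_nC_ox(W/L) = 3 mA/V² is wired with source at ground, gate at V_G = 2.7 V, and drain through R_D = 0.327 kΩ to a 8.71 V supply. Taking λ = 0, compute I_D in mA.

I_D = 8.02 mA

V_GS = V_G = 2.7 V, so V_ov = 2.7 − 0.388 = 2.31 V.
Assume saturation: I_D = ½ k_n V_ov² = 0.5 × 3 × 2.31² = 8.02 mA, giving V_DS = V_DD − I_D R_D = 8.71 − 8.02 × 0.327 = 6.09 V.
V_DS = 6.09 V ≥ V_ov = 2.31 V, confirming saturation.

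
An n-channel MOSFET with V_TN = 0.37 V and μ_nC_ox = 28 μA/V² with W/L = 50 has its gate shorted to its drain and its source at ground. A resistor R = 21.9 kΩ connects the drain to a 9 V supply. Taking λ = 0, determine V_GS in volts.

V_GS = 1.09 V

With gate tied to drain, V_GS = V_DS ≥ V_GS − V_TN, so the device is in saturation.
k_n = μ_nC_ox · (W/L) = 1.4 mA/V².
KCL at the drain: ½ k_n (V_GS − V_TN)² = (V_DD − V_GS)/R.
Let x = V_GS − 0.37. Then 15.3 x² + x − 8.63 = 0, giving x = 0.718 V (positive root), so V_GS = 1.09 V.
I_D = (V_DD − V_GS)/R = (9 − 1.09) / 21.9 = 0.361 mA.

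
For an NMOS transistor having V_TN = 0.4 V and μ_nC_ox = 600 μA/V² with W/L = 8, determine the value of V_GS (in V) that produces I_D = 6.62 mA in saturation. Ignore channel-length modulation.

V_GS = 2.06 V

k_n = μ_nC_ox · (W/L) = 4.8 mA/V².
In saturation I_D = ½ k_n (V_GS − V_TN)², so V_GS − V_TN = √(2 I_D / k_n) = √(2 × 6.62 / 4.8) = 1.66 V.
V_GS = 0.4 + 1.66 = 2.06 V.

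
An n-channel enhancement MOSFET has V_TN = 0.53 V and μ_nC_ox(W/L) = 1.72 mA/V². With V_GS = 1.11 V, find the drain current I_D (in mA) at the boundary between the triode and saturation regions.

At the boundary V_DS = V_ov = V_GS − V_TN = 1.11 − 0.53 = 0.58 V.
I_D = ½ k_n V_ov² = 0.5 × 1.72 × 0.58² = 0.289 mA.

I_D = 0.289 mA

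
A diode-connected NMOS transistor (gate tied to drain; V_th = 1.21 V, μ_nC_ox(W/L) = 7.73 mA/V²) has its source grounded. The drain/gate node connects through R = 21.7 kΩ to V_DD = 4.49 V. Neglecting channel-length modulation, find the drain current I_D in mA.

I_D = 0.142 mA

With gate tied to drain, V_GS = V_DS ≥ V_GS − V_th, so the device is in saturation.
KCL at the drain: ½ k_n (V_GS − V_th)² = (V_DD − V_GS)/R.
Let x = V_GS − 1.21. Then 83.9 x² + x − 3.28 = 0, giving x = 0.192 V (positive root), so V_GS = 1.4 V.
I_D = (V_DD − V_GS)/R = (4.49 − 1.4) / 21.7 = 0.142 mA.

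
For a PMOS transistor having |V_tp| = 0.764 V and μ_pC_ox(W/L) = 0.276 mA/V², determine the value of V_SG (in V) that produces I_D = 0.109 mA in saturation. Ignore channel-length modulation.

V_SG = 1.65 V

In saturation I_D = ½ k_p (V_SG − |V_tp|)², so V_SG − |V_tp| = √(2 I_D / k_p) = √(2 × 0.109 / 0.276) = 0.889 V.
V_SG = 0.764 + 0.889 = 1.65 V.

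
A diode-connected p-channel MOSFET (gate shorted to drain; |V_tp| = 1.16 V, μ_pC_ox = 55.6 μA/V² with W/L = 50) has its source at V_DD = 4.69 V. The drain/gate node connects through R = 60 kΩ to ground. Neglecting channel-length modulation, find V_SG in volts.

With gate tied to drain, V_SG = V_SD ≥ V_SG − |V_tp|, so the device is in saturation.
k_p = μ_pC_ox · (W/L) = 2.78 mA/V².
KCL at the drain: ½ k_p (V_SG − |V_tp|)² = (V_DD − V_SG)/R.
Let x = V_SG − 1.16. Then 83.4 x² + x − 3.53 = 0, giving x = 0.2 V (positive root), so V_SG = 1.36 V.
I_D = (V_DD − V_SG)/R = (4.69 − 1.36) / 60 = 0.0555 mA.

V_SG = 1.36 V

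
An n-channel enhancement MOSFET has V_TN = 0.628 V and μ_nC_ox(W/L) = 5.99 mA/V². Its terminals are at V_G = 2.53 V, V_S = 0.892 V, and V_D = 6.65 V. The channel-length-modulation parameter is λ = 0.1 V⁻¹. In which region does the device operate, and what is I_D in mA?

V_GS = V_G − V_S = 2.53 − 0.892 = 1.64 V; V_DS = V_D − V_S = 6.65 − 0.892 = 5.76 V.
V_ov = V_GS − V_TN = 1.64 − 0.628 = 1.01 V.
Since V_DS = 5.76 V ≥ V_ov = 1.01 V, the device is in saturation.
I_D = ½ k_n V_ov² (1 + λ V_DS) = 0.5 × 5.99 × 1.01² × (1 + 0.1 × 5.76) = 4.81 mA.

Saturation; I_D = 4.81 mA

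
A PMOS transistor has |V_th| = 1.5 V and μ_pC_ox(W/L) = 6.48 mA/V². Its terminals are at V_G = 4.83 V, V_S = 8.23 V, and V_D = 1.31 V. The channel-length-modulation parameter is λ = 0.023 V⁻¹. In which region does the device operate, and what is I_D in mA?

Saturation; I_D = 13.6 mA

V_SG = V_S − V_G = 8.23 − 4.83 = 3.4 V; V_SD = V_S − V_D = 8.23 − 1.31 = 6.92 V.
V_ov = V_SG − |V_th| = 3.4 − 1.5 = 1.9 V.
Since V_SD = 6.92 V ≥ V_ov = 1.9 V, the device is in saturation.
I_D = ½ k_p V_ov² (1 + λ V_SD) = 0.5 × 6.48 × 1.9² × (1 + 0.023 × 6.92) = 13.6 mA.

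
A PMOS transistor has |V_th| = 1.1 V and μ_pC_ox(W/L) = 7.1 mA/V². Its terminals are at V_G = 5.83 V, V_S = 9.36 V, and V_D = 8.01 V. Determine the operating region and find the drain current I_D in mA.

Triode; I_D = 16.8 mA

V_SG = V_S − V_G = 9.36 − 5.83 = 3.53 V; V_SD = V_S − V_D = 9.36 − 8.01 = 1.35 V.
V_ov = V_SG − |V_th| = 3.53 − 1.1 = 2.43 V.
Since V_SD = 1.35 V < V_ov = 2.43 V, the device is in the triode region.
I_D = k_p [V_ov · V_SD − ½ V_SD²] = 7.1 × [2.43 × 1.35 − 0.5 × 1.35²] = 16.8 mA.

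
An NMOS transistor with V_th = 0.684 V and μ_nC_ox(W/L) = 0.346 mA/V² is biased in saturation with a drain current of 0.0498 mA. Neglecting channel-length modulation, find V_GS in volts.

V_GS = 1.22 V

In saturation I_D = ½ k_n (V_GS − V_th)², so V_GS − V_th = √(2 I_D / k_n) = √(2 × 0.0498 / 0.346) = 0.537 V.
V_GS = 0.684 + 0.537 = 1.22 V.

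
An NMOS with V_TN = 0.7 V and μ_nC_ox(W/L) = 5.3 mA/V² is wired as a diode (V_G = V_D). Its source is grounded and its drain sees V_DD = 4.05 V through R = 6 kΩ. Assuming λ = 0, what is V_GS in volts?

With gate tied to drain, V_GS = V_DS ≥ V_GS − V_TN, so the device is in saturation.
KCL at the drain: ½ k_n (V_GS − V_TN)² = (V_DD − V_GS)/R.
Let x = V_GS − 0.7. Then 15.9 x² + x − 3.35 = 0, giving x = 0.429 V (positive root), so V_GS = 1.13 V.
I_D = (V_DD − V_GS)/R = (4.05 − 1.13) / 6 = 0.487 mA.

V_GS = 1.13 V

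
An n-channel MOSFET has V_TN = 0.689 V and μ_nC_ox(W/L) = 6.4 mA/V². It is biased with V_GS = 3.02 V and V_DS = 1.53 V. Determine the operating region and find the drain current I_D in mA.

Triode; I_D = 15.3 mA

V_ov = V_GS − V_TN = 3.02 − 0.689 = 2.33 V.
Since V_DS = 1.53 V < V_ov = 2.33 V, the device is in the triode region.
I_D = k_n [V_ov · V_DS − ½ V_DS²] = 6.4 × [2.33 × 1.53 − 0.5 × 1.53²] = 15.3 mA.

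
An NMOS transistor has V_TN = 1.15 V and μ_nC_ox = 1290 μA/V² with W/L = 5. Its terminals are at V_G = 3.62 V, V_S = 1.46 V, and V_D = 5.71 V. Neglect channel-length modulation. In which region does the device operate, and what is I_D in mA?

V_GS = V_G − V_S = 3.62 − 1.46 = 2.16 V; V_DS = V_D − V_S = 5.71 − 1.46 = 4.25 V.
k_n = μ_nC_ox · (W/L) = 6.45 mA/V².
V_ov = V_GS − V_TN = 2.16 − 1.15 = 1.01 V.
Since V_DS = 4.25 V ≥ V_ov = 1.01 V, the device is in saturation.
I_D = ½ k_n V_ov² = 0.5 × 6.45 × 1.01² = 3.29 mA.

Saturation; I_D = 3.29 mA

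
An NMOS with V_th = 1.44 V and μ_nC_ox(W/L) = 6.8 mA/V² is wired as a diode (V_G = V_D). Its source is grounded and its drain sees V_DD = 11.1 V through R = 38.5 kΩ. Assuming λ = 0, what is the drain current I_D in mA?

With gate tied to drain, V_GS = V_DS ≥ V_GS − V_th, so the device is in saturation.
KCL at the drain: ½ k_n (V_GS − V_th)² = (V_DD − V_GS)/R.
Let x = V_GS − 1.44. Then 131 x² + x − 9.66 = 0, giving x = 0.268 V (positive root), so V_GS = 1.71 V.
I_D = (V_DD − V_GS)/R = (11.1 − 1.71) / 38.5 = 0.244 mA.

I_D = 0.244 mA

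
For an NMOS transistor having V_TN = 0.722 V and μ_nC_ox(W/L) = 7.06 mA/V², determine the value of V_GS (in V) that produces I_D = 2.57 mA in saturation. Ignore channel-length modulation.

V_GS = 1.58 V

In saturation I_D = ½ k_n (V_GS − V_TN)², so V_GS − V_TN = √(2 I_D / k_n) = √(2 × 2.57 / 7.06) = 0.853 V.
V_GS = 0.722 + 0.853 = 1.58 V.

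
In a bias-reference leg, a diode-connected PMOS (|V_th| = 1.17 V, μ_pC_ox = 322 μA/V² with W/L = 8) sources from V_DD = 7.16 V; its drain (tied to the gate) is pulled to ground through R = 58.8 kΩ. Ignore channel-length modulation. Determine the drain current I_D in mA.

With gate tied to drain, V_SG = V_SD ≥ V_SG − |V_th|, so the device is in saturation.
k_p = μ_pC_ox · (W/L) = 2.576 mA/V².
KCL at the drain: ½ k_p (V_SG − |V_th|)² = (V_DD − V_SG)/R.
Let x = V_SG − 1.17. Then 75.7 x² + x − 5.99 = 0, giving x = 0.275 V (positive root), so V_SG = 1.44 V.
I_D = (V_DD − V_SG)/R = (7.16 − 1.44) / 58.8 = 0.0972 mA.

I_D = 0.0972 mA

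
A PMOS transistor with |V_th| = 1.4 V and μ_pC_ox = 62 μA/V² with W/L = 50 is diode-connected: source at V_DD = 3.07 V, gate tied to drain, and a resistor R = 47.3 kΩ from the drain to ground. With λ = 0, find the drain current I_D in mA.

With gate tied to drain, V_SG = V_SD ≥ V_SG − |V_th|, so the device is in saturation.
k_p = μ_pC_ox · (W/L) = 3.1 mA/V².
KCL at the drain: ½ k_p (V_SG − |V_th|)² = (V_DD − V_SG)/R.
Let x = V_SG − 1.4. Then 73.3 x² + x − 1.67 = 0, giving x = 0.144 V (positive root), so V_SG = 1.54 V.
I_D = (V_DD − V_SG)/R = (3.07 − 1.54) / 47.3 = 0.0323 mA.

I_D = 0.0323 mA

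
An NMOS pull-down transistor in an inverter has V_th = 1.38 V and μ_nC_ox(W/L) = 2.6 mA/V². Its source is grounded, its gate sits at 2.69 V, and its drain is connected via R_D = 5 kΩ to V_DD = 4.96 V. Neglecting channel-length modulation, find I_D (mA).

I_D = 0.930 mA

V_GS = V_G = 2.69 V, so V_ov = 2.69 − 1.38 = 1.31 V.
Assume saturation: I_D = ½ k_n V_ov² = 0.5 × 2.6 × 1.31² = 2.23 mA, giving V_DS = V_DD − I_D R_D = 4.96 − 2.23 × 5 = -6.19 V.
But -6.19 V < V_ov = 1.31 V, so the device is actually in triode.
In triode I_D = k_n[V_ov V_DS − ½ V_DS²] and I_D = (V_DD − V_DS)/R_D. Equating: 6.5 V_DS² − 18.03 V_DS + 4.96 = 0, giving V_DS = 0.31 V (the root below V_ov).
I_D = (4.96 − 0.31) / 5 = 0.93 mA.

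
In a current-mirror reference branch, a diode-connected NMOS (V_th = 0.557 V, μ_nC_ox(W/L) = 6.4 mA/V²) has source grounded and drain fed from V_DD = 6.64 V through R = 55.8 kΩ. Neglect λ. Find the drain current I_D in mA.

I_D = 0.106 mA

With gate tied to drain, V_GS = V_DS ≥ V_GS − V_th, so the device is in saturation.
KCL at the drain: ½ k_n (V_GS − V_th)² = (V_DD − V_GS)/R.
Let x = V_GS − 0.557. Then 179 x² + x − 6.083 = 0, giving x = 0.182 V (positive root), so V_GS = 0.739 V.
I_D = (V_DD − V_GS)/R = (6.64 − 0.739) / 55.8 = 0.106 mA.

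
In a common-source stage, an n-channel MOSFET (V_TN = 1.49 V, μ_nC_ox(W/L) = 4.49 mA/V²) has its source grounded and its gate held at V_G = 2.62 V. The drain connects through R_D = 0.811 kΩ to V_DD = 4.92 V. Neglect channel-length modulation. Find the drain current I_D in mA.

V_GS = V_G = 2.62 V, so V_ov = 2.62 − 1.49 = 1.13 V.
Assume saturation: I_D = ½ k_n V_ov² = 0.5 × 4.49 × 1.13² = 2.87 mA, giving V_DS = V_DD − I_D R_D = 4.92 − 2.87 × 0.811 = 2.6 V.
V_DS = 2.6 V ≥ V_ov = 1.13 V, confirming saturation.

I_D = 2.87 mA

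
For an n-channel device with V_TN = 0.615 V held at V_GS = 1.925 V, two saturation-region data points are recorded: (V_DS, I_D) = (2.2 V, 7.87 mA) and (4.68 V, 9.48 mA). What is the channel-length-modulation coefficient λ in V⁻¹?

λ = 0.101 V⁻¹

With V_GS fixed, I_D ∝ (1 + λ V_DS) in saturation, so I_D2/I_D1 = (1 + λ V_DS2)/(1 + λ V_DS1).
9.48/7.87 = 1.205 = (1 + 4.68 λ)/(1 + 2.2 λ).
Solving: λ (I_D1 V_DS2 − I_D2 V_DS1) = I_D2 − I_D1, so λ = (9.48 − 7.87) / (7.87 × 4.68 − 9.48 × 2.2) = 1.61 / 16 = 0.101 V⁻¹.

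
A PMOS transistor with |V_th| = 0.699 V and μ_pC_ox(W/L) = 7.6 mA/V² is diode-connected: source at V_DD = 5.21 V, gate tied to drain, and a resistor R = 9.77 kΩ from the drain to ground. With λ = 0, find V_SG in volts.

With gate tied to drain, V_SG = V_SD ≥ V_SG − |V_th|, so the device is in saturation.
KCL at the drain: ½ k_p (V_SG − |V_th|)² = (V_DD − V_SG)/R.
Let x = V_SG − 0.699. Then 37.1 x² + x − 4.511 = 0, giving x = 0.335 V (positive root), so V_SG = 1.03 V.
I_D = (V_DD − V_SG)/R = (5.21 − 1.03) / 9.77 = 0.427 mA.

V_SG = 1.03 V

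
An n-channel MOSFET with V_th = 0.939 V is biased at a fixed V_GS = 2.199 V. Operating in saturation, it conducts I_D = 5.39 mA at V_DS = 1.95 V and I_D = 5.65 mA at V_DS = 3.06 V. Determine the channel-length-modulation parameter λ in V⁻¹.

With V_GS fixed, I_D ∝ (1 + λ V_DS) in saturation, so I_D2/I_D1 = (1 + λ V_DS2)/(1 + λ V_DS1).
5.65/5.39 = 1.048 = (1 + 3.06 λ)/(1 + 1.95 λ).
Solving: λ (I_D1 V_DS2 − I_D2 V_DS1) = I_D2 − I_D1, so λ = (5.65 − 5.39) / (5.39 × 3.06 − 5.65 × 1.95) = 0.26 / 5.48 = 0.0475 V⁻¹.

λ = 0.0475 V⁻¹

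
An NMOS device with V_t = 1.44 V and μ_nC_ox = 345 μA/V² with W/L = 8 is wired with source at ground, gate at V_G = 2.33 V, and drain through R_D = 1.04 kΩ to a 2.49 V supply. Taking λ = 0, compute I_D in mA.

V_GS = V_G = 2.33 V, so V_ov = 2.33 − 1.44 = 0.89 V.
k_n = μ_nC_ox · (W/L) = 2.76 mA/V².
Assume saturation: I_D = ½ k_n V_ov² = 0.5 × 2.76 × 0.89² = 1.09 mA, giving V_DS = V_DD − I_D R_D = 2.49 − 1.09 × 1.04 = 1.35 V.
V_DS = 1.35 V ≥ V_ov = 0.89 V, confirming saturation.

I_D = 1.09 mA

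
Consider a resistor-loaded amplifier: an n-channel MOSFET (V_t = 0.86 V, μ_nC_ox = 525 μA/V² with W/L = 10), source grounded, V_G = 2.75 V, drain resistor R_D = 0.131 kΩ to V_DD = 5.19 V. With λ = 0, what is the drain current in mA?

I_D = 9.38 mA

V_GS = V_G = 2.75 V, so V_ov = 2.75 − 0.86 = 1.89 V.
k_n = μ_nC_ox · (W/L) = 5.25 mA/V².
Assume saturation: I_D = ½ k_n V_ov² = 0.5 × 5.25 × 1.89² = 9.38 mA, giving V_DS = V_DD − I_D R_D = 5.19 − 9.38 × 0.131 = 3.96 V.
V_DS = 3.96 V ≥ V_ov = 1.89 V, confirming saturation.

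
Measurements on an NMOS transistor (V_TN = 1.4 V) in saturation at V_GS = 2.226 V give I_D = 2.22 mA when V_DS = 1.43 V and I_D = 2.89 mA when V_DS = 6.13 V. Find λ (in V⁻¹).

With V_GS fixed, I_D ∝ (1 + λ V_DS) in saturation, so I_D2/I_D1 = (1 + λ V_DS2)/(1 + λ V_DS1).
2.89/2.22 = 1.302 = (1 + 6.13 λ)/(1 + 1.43 λ).
Solving: λ (I_D1 V_DS2 − I_D2 V_DS1) = I_D2 − I_D1, so λ = (2.89 − 2.22) / (2.22 × 6.13 − 2.89 × 1.43) = 0.67 / 9.48 = 0.0707 V⁻¹.

λ = 0.0707 V⁻¹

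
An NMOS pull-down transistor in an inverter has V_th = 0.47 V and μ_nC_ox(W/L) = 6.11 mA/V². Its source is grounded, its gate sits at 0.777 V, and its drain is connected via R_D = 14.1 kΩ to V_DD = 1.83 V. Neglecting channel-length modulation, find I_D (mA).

I_D = 0.124 mA

V_GS = V_G = 0.777 V, so V_ov = 0.777 − 0.47 = 0.307 V.
Assume saturation: I_D = ½ k_n V_ov² = 0.5 × 6.11 × 0.307² = 0.288 mA, giving V_DS = V_DD − I_D R_D = 1.83 − 0.288 × 14.1 = -2.23 V.
But -2.23 V < V_ov = 0.307 V, so the device is actually in triode.
In triode I_D = k_n[V_ov V_DS − ½ V_DS²] and I_D = (V_DD − V_DS)/R_D. Equating: 43.1 V_DS² − 27.45 V_DS + 1.83 = 0, giving V_DS = 0.0757 V (the root below V_ov).
I_D = (1.83 − 0.0757) / 14.1 = 0.124 mA.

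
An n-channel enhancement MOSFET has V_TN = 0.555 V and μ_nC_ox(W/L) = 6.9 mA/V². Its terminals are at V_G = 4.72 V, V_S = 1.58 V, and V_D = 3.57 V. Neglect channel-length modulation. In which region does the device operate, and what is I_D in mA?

V_GS = V_G − V_S = 4.72 − 1.58 = 3.14 V; V_DS = V_D − V_S = 3.57 − 1.58 = 1.99 V.
V_ov = V_GS − V_TN = 3.14 − 0.555 = 2.58 V.
Since V_DS = 1.99 V < V_ov = 2.58 V, the device is in the triode region.
I_D = k_n [V_ov · V_DS − ½ V_DS²] = 6.9 × [2.58 × 1.99 − 0.5 × 1.99²] = 21.8 mA.

Triode; I_D = 21.8 mA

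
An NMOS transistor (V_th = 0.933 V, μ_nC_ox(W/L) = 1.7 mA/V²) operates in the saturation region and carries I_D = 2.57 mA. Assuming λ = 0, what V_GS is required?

In saturation I_D = ½ k_n (V_GS − V_th)², so V_GS − V_th = √(2 I_D / k_n) = √(2 × 2.57 / 1.7) = 1.74 V.
V_GS = 0.933 + 1.74 = 2.67 V.

V_GS = 2.67 V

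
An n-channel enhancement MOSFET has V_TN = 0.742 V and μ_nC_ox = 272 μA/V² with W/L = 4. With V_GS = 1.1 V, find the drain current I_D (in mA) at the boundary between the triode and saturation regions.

At the boundary V_DS = V_ov = V_GS − V_TN = 1.1 − 0.742 = 0.358 V.
k_n = μ_nC_ox · (W/L) = 1.088 mA/V².
I_D = ½ k_n V_ov² = 0.5 × 1.088 × 0.358² = 0.0697 mA.

I_D = 0.0697 mA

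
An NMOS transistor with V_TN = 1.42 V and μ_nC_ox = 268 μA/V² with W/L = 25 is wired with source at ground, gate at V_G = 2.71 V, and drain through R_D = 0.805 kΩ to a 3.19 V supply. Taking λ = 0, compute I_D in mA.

V_GS = V_G = 2.71 V, so V_ov = 2.71 − 1.42 = 1.29 V.
k_n = μ_nC_ox · (W/L) = 6.7 mA/V².
Assume saturation: I_D = ½ k_n V_ov² = 0.5 × 6.7 × 1.29² = 5.57 mA, giving V_DS = V_DD − I_D R_D = 3.19 − 5.57 × 0.805 = -1.3 V.
But -1.3 V < V_ov = 1.29 V, so the device is actually in triode.
In triode I_D = k_n[V_ov V_DS − ½ V_DS²] and I_D = (V_DD − V_DS)/R_D. Equating: 2.7 V_DS² − 7.958 V_DS + 3.19 = 0, giving V_DS = 0.478 V (the root below V_ov).
I_D = (3.19 − 0.478) / 0.805 = 3.37 mA.

I_D = 3.37 mA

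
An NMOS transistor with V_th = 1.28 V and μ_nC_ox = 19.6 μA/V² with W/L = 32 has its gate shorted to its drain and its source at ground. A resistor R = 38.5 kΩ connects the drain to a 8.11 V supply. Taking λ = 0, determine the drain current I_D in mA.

I_D = 0.159 mA

With gate tied to drain, V_GS = V_DS ≥ V_GS − V_th, so the device is in saturation.
k_n = μ_nC_ox · (W/L) = 0.6272 mA/V².
KCL at the drain: ½ k_n (V_GS − V_th)² = (V_DD − V_GS)/R.
Let x = V_GS − 1.28. Then 12.1 x² + x − 6.83 = 0, giving x = 0.712 V (positive root), so V_GS = 1.99 V.
I_D = (V_DD − V_GS)/R = (8.11 − 1.99) / 38.5 = 0.159 mA.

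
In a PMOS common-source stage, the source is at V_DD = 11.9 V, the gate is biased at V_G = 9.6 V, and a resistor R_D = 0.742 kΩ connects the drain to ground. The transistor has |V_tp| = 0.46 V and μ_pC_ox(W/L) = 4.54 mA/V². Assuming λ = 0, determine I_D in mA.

V_SG = V_DD − V_G = 11.9 − 9.6 = 2.3 V, so V_ov = 2.3 − 0.46 = 1.84 V.
Assume saturation: I_D = ½ k_p V_ov² = 0.5 × 4.54 × 1.84² = 7.69 mA, giving V_SD = V_DD − I_D R_D = 11.9 − 7.69 × 0.742 = 6.2 V.
V_SD = 6.2 V ≥ V_ov = 1.84 V, confirming saturation.

I_D = 7.69 mA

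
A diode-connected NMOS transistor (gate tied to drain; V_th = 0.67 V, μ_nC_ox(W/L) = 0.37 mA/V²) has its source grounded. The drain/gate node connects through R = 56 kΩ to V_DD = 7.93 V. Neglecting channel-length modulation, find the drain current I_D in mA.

With gate tied to drain, V_GS = V_DS ≥ V_GS − V_th, so the device is in saturation.
KCL at the drain: ½ k_n (V_GS − V_th)² = (V_DD − V_GS)/R.
Let x = V_GS − 0.67. Then 10.4 x² + x − 7.26 = 0, giving x = 0.79 V (positive root), so V_GS = 1.46 V.
I_D = (V_DD − V_GS)/R = (7.93 − 1.46) / 56 = 0.116 mA.

I_D = 0.116 mA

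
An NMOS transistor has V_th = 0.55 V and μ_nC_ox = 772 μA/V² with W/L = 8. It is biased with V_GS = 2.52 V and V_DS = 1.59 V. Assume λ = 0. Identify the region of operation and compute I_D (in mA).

k_n = μ_nC_ox · (W/L) = 6.176 mA/V².
V_ov = V_GS − V_th = 2.52 − 0.55 = 1.97 V.
Since V_DS = 1.59 V < V_ov = 1.97 V, the device is in the triode region.
I_D = k_n [V_ov · V_DS − ½ V_DS²] = 6.176 × [1.97 × 1.59 − 0.5 × 1.59²] = 11.5 mA.

Triode; I_D = 11.5 mA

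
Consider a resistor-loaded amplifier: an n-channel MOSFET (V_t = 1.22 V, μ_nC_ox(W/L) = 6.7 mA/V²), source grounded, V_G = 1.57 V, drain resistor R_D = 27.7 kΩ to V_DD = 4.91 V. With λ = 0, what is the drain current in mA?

I_D = 0.174 mA

V_GS = V_G = 1.57 V, so V_ov = 1.57 − 1.22 = 0.35 V.
Assume saturation: I_D = ½ k_n V_ov² = 0.5 × 6.7 × 0.35² = 0.41 mA, giving V_DS = V_DD − I_D R_D = 4.91 − 0.41 × 27.7 = -6.46 V.
But -6.46 V < V_ov = 0.35 V, so the device is actually in triode.
In triode I_D = k_n[V_ov V_DS − ½ V_DS²] and I_D = (V_DD − V_DS)/R_D. Equating: 92.8 V_DS² − 65.96 V_DS + 4.91 = 0, giving V_DS = 0.0845 V (the root below V_ov).
I_D = (4.91 − 0.0845) / 27.7 = 0.174 mA.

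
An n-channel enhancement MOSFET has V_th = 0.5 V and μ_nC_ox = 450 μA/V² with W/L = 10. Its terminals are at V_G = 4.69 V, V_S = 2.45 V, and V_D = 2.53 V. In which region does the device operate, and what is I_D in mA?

Triode; I_D = 0.612 mA

V_GS = V_G − V_S = 4.69 − 2.45 = 2.24 V; V_DS = V_D − V_S = 2.53 − 2.45 = 0.08 V.
k_n = μ_nC_ox · (W/L) = 4.5 mA/V².
V_ov = V_GS − V_th = 2.24 − 0.5 = 1.74 V.
Since V_DS = 0.08 V < V_ov = 1.74 V, the device is in the triode region.
I_D = k_n [V_ov · V_DS − ½ V_DS²] = 4.5 × [1.74 × 0.08 − 0.5 × 0.08²] = 0.612 mA.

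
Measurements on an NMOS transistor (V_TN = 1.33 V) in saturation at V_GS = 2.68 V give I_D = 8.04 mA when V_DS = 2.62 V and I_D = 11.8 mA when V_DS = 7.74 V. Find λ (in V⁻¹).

λ = 0.120 V⁻¹

With V_GS fixed, I_D ∝ (1 + λ V_DS) in saturation, so I_D2/I_D1 = (1 + λ V_DS2)/(1 + λ V_DS1).
11.8/8.04 = 1.468 = (1 + 7.74 λ)/(1 + 2.62 λ).
Solving: λ (I_D1 V_DS2 − I_D2 V_DS1) = I_D2 − I_D1, so λ = (11.8 − 8.04) / (8.04 × 7.74 − 11.8 × 2.62) = 3.76 / 31.3 = 0.12 V⁻¹.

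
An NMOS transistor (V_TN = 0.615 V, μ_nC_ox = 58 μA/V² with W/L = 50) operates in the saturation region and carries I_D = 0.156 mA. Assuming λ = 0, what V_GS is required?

k_n = μ_nC_ox · (W/L) = 2.9 mA/V².
In saturation I_D = ½ k_n (V_GS − V_TN)², so V_GS − V_TN = √(2 I_D / k_n) = √(2 × 0.156 / 2.9) = 0.328 V.
V_GS = 0.615 + 0.328 = 0.943 V.

V_GS = 0.943 V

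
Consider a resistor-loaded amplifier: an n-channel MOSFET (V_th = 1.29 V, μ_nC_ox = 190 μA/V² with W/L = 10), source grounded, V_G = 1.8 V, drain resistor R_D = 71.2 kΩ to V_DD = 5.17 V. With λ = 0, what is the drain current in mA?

V_GS = V_G = 1.8 V, so V_ov = 1.8 − 1.29 = 0.51 V.
k_n = μ_nC_ox · (W/L) = 1.9 mA/V².
Assume saturation: I_D = ½ k_n V_ov² = 0.5 × 1.9 × 0.51² = 0.247 mA, giving V_DS = V_DD − I_D R_D = 5.17 − 0.247 × 71.2 = -12.4 V.
But -12.4 V < V_ov = 0.51 V, so the device is actually in triode.
In triode I_D = k_n[V_ov V_DS − ½ V_DS²] and I_D = (V_DD − V_DS)/R_D. Equating: 67.6 V_DS² − 69.99 V_DS + 5.17 = 0, giving V_DS = 0.0801 V (the root below V_ov).
I_D = (5.17 − 0.0801) / 71.2 = 0.0715 mA.

I_D = 0.0715 mA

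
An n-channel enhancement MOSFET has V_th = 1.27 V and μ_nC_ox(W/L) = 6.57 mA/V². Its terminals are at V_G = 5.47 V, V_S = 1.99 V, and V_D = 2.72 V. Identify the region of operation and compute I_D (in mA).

Triode; I_D = 8.85 mA

V_GS = V_G − V_S = 5.47 − 1.99 = 3.48 V; V_DS = V_D − V_S = 2.72 − 1.99 = 0.73 V.
V_ov = V_GS − V_th = 3.48 − 1.27 = 2.21 V.
Since V_DS = 0.73 V < V_ov = 2.21 V, the device is in the triode region.
I_D = k_n [V_ov · V_DS − ½ V_DS²] = 6.57 × [2.21 × 0.73 − 0.5 × 0.73²] = 8.85 mA.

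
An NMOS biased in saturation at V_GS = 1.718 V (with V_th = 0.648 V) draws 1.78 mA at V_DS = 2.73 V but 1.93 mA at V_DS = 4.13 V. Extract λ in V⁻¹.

With V_GS fixed, I_D ∝ (1 + λ V_DS) in saturation, so I_D2/I_D1 = (1 + λ V_DS2)/(1 + λ V_DS1).
1.93/1.78 = 1.084 = (1 + 4.13 λ)/(1 + 2.73 λ).
Solving: λ (I_D1 V_DS2 − I_D2 V_DS1) = I_D2 − I_D1, so λ = (1.93 − 1.78) / (1.78 × 4.13 − 1.93 × 2.73) = 0.15 / 2.08 = 0.072 V⁻¹.

λ = 0.0720 V⁻¹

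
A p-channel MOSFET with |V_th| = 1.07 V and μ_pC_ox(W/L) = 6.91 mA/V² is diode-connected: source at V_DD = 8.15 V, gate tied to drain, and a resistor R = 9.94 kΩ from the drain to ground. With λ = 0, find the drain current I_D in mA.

With gate tied to drain, V_SG = V_SD ≥ V_SG − |V_th|, so the device is in saturation.
KCL at the drain: ½ k_p (V_SG − |V_th|)² = (V_DD − V_SG)/R.
Let x = V_SG − 1.07. Then 34.3 x² + x − 7.08 = 0, giving x = 0.44 V (positive root), so V_SG = 1.51 V.
I_D = (V_DD − V_SG)/R = (8.15 − 1.51) / 9.94 = 0.668 mA.

I_D = 0.668 mA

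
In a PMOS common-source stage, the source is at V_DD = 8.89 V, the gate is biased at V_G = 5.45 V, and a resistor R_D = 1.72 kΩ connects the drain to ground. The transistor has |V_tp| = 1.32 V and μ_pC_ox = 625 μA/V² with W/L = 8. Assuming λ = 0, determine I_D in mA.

I_D = 4.86 mA

V_SG = V_DD − V_G = 8.89 − 5.45 = 3.44 V, so V_ov = 3.44 − 1.32 = 2.12 V.
k_p = μ_pC_ox · (W/L) = 5 mA/V².
Assume saturation: I_D = ½ k_p V_ov² = 0.5 × 5 × 2.12² = 11.2 mA, giving V_SD = V_DD − I_D R_D = 8.89 − 11.2 × 1.72 = -10.4 V.
But -10.4 V < V_ov = 2.12 V, so the device is actually in triode.
In triode I_D = k_p[V_ov V_SD − ½ V_SD²] and I_D = (V_DD − V_SD)/R_D. Equating: 4.3 V_SD² − 19.23 V_SD + 8.89 = 0, giving V_SD = 0.524 V (the root below V_ov).
I_D = (8.89 − 0.524) / 1.72 = 4.86 mA.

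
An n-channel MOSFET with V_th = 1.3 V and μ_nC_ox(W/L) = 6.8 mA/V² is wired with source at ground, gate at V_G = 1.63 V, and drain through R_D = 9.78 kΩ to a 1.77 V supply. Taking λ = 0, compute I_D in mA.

I_D = 0.172 mA

V_GS = V_G = 1.63 V, so V_ov = 1.63 − 1.3 = 0.33 V.
Assume saturation: I_D = ½ k_n V_ov² = 0.5 × 6.8 × 0.33² = 0.37 mA, giving V_DS = V_DD − I_D R_D = 1.77 − 0.37 × 9.78 = -1.85 V.
But -1.85 V < V_ov = 0.33 V, so the device is actually in triode.
In triode I_D = k_n[V_ov V_DS − ½ V_DS²] and I_D = (V_DD − V_DS)/R_D. Equating: 33.3 V_DS² − 22.95 V_DS + 1.77 = 0, giving V_DS = 0.0885 V (the root below V_ov).
I_D = (1.77 − 0.0885) / 9.78 = 0.172 mA.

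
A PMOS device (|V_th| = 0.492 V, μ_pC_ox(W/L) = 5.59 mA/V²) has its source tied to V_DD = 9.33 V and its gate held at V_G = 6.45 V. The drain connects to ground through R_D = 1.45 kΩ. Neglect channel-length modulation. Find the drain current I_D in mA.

I_D = 6.08 mA

V_SG = V_DD − V_G = 9.33 − 6.45 = 2.88 V, so V_ov = 2.88 − 0.492 = 2.39 V.
Assume saturation: I_D = ½ k_p V_ov² = 0.5 × 5.59 × 2.39² = 15.9 mA, giving V_SD = V_DD − I_D R_D = 9.33 − 15.9 × 1.45 = -13.8 V.
But -13.8 V < V_ov = 2.39 V, so the device is actually in triode.
In triode I_D = k_p[V_ov V_SD − ½ V_SD²] and I_D = (V_DD − V_SD)/R_D. Equating: 4.05 V_SD² − 20.36 V_SD + 9.33 = 0, giving V_SD = 0.51 V (the root below V_ov).
I_D = (9.33 − 0.51) / 1.45 = 6.08 mA.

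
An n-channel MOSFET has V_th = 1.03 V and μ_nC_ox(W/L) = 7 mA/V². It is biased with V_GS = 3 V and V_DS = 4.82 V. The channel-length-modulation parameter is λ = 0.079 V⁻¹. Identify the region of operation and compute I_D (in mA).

Saturation; I_D = 18.8 mA

V_ov = V_GS − V_th = 3 − 1.03 = 1.97 V.
Since V_DS = 4.82 V ≥ V_ov = 1.97 V, the device is in saturation.
I_D = ½ k_n V_ov² (1 + λ V_DS) = 0.5 × 7 × 1.97² × (1 + 0.079 × 4.82) = 18.8 mA.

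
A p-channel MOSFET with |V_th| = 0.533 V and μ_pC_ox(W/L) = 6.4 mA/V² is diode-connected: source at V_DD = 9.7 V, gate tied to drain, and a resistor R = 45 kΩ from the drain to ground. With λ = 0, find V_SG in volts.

V_SG = 0.782 V

With gate tied to drain, V_SG = V_SD ≥ V_SG − |V_th|, so the device is in saturation.
KCL at the drain: ½ k_p (V_SG − |V_th|)² = (V_DD − V_SG)/R.
Let x = V_SG − 0.533. Then 144 x² + x − 9.167 = 0, giving x = 0.249 V (positive root), so V_SG = 0.782 V.
I_D = (V_DD − V_SG)/R = (9.7 − 0.782) / 45 = 0.198 mA.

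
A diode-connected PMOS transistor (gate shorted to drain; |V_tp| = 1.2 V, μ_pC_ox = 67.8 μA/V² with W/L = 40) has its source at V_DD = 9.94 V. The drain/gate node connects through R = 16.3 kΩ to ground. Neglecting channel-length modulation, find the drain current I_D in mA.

I_D = 0.499 mA

With gate tied to drain, V_SG = V_SD ≥ V_SG − |V_tp|, so the device is in saturation.
k_p = μ_pC_ox · (W/L) = 2.712 mA/V².
KCL at the drain: ½ k_p (V_SG − |V_tp|)² = (V_DD − V_SG)/R.
Let x = V_SG − 1.2. Then 22.1 x² + x − 8.74 = 0, giving x = 0.607 V (positive root), so V_SG = 1.81 V.
I_D = (V_DD − V_SG)/R = (9.94 − 1.81) / 16.3 = 0.499 mA.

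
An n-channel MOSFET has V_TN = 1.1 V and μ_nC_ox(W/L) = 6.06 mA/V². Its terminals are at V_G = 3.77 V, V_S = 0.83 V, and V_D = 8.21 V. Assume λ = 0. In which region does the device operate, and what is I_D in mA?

Saturation; I_D = 10.3 mA

V_GS = V_G − V_S = 3.77 − 0.83 = 2.94 V; V_DS = V_D − V_S = 8.21 − 0.83 = 7.38 V.
V_ov = V_GS − V_TN = 2.94 − 1.1 = 1.84 V.
Since V_DS = 7.38 V ≥ V_ov = 1.84 V, the device is in saturation.
I_D = ½ k_n V_ov² = 0.5 × 6.06 × 1.84² = 10.3 mA.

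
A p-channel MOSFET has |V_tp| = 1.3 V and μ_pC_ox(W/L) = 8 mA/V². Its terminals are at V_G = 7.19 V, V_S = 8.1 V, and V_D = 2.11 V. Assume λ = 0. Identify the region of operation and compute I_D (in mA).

V_SG = V_S − V_G = 8.1 − 7.19 = 0.91 V; V_SD = V_S − V_D = 8.1 − 2.11 = 5.99 V.
V_SG = 0.91 V < |V_tp| = 1.3 V, so the transistor is in cutoff.

Cutoff; I_D = 0 mA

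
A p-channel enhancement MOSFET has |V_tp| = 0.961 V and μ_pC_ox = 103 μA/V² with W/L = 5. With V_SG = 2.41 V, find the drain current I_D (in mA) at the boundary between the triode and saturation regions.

At the boundary V_SD = V_ov = V_SG − |V_tp| = 2.41 − 0.961 = 1.45 V.
k_p = μ_pC_ox · (W/L) = 0.515 mA/V².
I_D = ½ k_p V_ov² = 0.5 × 0.515 × 1.45² = 0.541 mA.

I_D = 0.541 mA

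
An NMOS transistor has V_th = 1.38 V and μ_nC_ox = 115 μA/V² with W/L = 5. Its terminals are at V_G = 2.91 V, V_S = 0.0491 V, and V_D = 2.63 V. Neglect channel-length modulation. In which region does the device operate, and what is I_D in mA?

V_GS = V_G − V_S = 2.91 − 0.0491 = 2.86 V; V_DS = V_D − V_S = 2.63 − 0.0491 = 2.58 V.
k_n = μ_nC_ox · (W/L) = 0.575 mA/V².
V_ov = V_GS − V_th = 2.86 − 1.38 = 1.48 V.
Since V_DS = 2.58 V ≥ V_ov = 1.48 V, the device is in saturation.
I_D = ½ k_n V_ov² = 0.5 × 0.575 × 1.48² = 0.631 mA.

Saturation; I_D = 0.631 mA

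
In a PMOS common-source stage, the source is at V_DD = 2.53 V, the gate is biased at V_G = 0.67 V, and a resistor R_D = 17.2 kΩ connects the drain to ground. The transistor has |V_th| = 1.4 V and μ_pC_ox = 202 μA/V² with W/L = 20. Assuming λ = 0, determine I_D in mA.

V_SG = V_DD − V_G = 2.53 − 0.67 = 1.86 V, so V_ov = 1.86 − 1.4 = 0.46 V.
k_p = μ_pC_ox · (W/L) = 4.04 mA/V².
Assume saturation: I_D = ½ k_p V_ov² = 0.5 × 4.04 × 0.46² = 0.427 mA, giving V_SD = V_DD − I_D R_D = 2.53 − 0.427 × 17.2 = -4.82 V.
But -4.82 V < V_ov = 0.46 V, so the device is actually in triode.
In triode I_D = k_p[V_ov V_SD − ½ V_SD²] and I_D = (V_DD − V_SD)/R_D. Equating: 34.7 V_SD² − 32.96 V_SD + 2.53 = 0, giving V_SD = 0.0842 V (the root below V_ov).
I_D = (2.53 − 0.0842) / 17.2 = 0.142 mA.

I_D = 0.142 mA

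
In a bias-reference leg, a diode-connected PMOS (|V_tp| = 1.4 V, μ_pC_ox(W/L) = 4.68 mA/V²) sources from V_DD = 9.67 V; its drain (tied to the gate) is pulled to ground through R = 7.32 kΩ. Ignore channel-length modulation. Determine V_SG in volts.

V_SG = 2.07 V

With gate tied to drain, V_SG = V_SD ≥ V_SG − |V_tp|, so the device is in saturation.
KCL at the drain: ½ k_p (V_SG − |V_tp|)² = (V_DD − V_SG)/R.
Let x = V_SG − 1.4. Then 17.1 x² + x − 8.27 = 0, giving x = 0.666 V (positive root), so V_SG = 2.07 V.
I_D = (V_DD − V_SG)/R = (9.67 − 2.07) / 7.32 = 1.04 mA.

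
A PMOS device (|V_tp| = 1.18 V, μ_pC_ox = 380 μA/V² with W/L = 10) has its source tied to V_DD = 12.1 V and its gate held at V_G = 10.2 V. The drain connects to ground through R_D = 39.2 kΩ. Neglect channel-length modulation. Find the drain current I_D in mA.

I_D = 0.306 mA

V_SG = V_DD − V_G = 12.1 − 10.2 = 1.9 V, so V_ov = 1.9 − 1.18 = 0.72 V.
k_p = μ_pC_ox · (W/L) = 3.8 mA/V².
Assume saturation: I_D = ½ k_p V_ov² = 0.5 × 3.8 × 0.72² = 0.985 mA, giving V_SD = V_DD − I_D R_D = 12.1 − 0.985 × 39.2 = -26.5 V.
But -26.5 V < V_ov = 0.72 V, so the device is actually in triode.
In triode I_D = k_p[V_ov V_SD − ½ V_SD²] and I_D = (V_DD − V_SD)/R_D. Equating: 74.5 V_SD² − 108.3 V_SD + 12.1 = 0, giving V_SD = 0.122 V (the root below V_ov).
I_D = (12.1 − 0.122) / 39.2 = 0.306 mA.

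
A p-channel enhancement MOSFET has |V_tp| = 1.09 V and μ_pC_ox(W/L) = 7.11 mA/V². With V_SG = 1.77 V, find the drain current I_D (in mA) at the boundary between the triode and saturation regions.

I_D = 1.64 mA

At the boundary V_SD = V_ov = V_SG − |V_tp| = 1.77 − 1.09 = 0.68 V.
I_D = ½ k_p V_ov² = 0.5 × 7.11 × 0.68² = 1.64 mA.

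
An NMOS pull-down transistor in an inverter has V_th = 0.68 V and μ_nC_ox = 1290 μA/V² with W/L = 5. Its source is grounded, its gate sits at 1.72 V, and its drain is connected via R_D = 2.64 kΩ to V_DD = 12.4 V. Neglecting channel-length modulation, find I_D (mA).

I_D = 3.49 mA

V_GS = V_G = 1.72 V, so V_ov = 1.72 − 0.68 = 1.04 V.
k_n = μ_nC_ox · (W/L) = 6.45 mA/V².
Assume saturation: I_D = ½ k_n V_ov² = 0.5 × 6.45 × 1.04² = 3.49 mA, giving V_DS = V_DD − I_D R_D = 12.4 − 3.49 × 2.64 = 3.19 V.
V_DS = 3.19 V ≥ V_ov = 1.04 V, confirming saturation.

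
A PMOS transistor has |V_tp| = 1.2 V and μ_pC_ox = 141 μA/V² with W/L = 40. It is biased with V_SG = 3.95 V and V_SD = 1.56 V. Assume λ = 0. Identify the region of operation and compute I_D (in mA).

k_p = μ_pC_ox · (W/L) = 5.64 mA/V².
V_ov = V_SG − |V_tp| = 3.95 − 1.2 = 2.75 V.
Since V_SD = 1.56 V < V_ov = 2.75 V, the device is in the triode region.
I_D = k_p [V_ov · V_SD − ½ V_SD²] = 5.64 × [2.75 × 1.56 − 0.5 × 1.56²] = 17.3 mA.

Triode; I_D = 17.3 mA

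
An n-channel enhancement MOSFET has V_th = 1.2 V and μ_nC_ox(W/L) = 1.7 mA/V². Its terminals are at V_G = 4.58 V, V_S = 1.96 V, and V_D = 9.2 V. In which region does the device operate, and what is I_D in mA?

Saturation; I_D = 1.71 mA

V_GS = V_G − V_S = 4.58 − 1.96 = 2.62 V; V_DS = V_D − V_S = 9.2 − 1.96 = 7.24 V.
V_ov = V_GS − V_th = 2.62 − 1.2 = 1.42 V.
Since V_DS = 7.24 V ≥ V_ov = 1.42 V, the device is in saturation.
I_D = ½ k_n V_ov² = 0.5 × 1.7 × 1.42² = 1.71 mA.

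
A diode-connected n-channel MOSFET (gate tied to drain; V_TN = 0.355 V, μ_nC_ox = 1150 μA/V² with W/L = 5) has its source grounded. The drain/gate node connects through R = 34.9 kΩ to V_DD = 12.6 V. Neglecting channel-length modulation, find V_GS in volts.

With gate tied to drain, V_GS = V_DS ≥ V_GS − V_TN, so the device is in saturation.
k_n = μ_nC_ox · (W/L) = 5.75 mA/V².
KCL at the drain: ½ k_n (V_GS − V_TN)² = (V_DD − V_GS)/R.
Let x = V_GS − 0.355. Then 100 x² + x − 12.24 = 0, giving x = 0.344 V (positive root), so V_GS = 0.699 V.
I_D = (V_DD − V_GS)/R = (12.6 − 0.699) / 34.9 = 0.341 mA.

V_GS = 0.699 V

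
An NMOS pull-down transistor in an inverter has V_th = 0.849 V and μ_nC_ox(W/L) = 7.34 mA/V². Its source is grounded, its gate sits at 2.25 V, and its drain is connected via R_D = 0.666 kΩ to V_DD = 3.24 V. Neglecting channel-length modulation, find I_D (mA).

I_D = 4.13 mA

V_GS = V_G = 2.25 V, so V_ov = 2.25 − 0.849 = 1.4 V.
Assume saturation: I_D = ½ k_n V_ov² = 0.5 × 7.34 × 1.4² = 7.2 mA, giving V_DS = V_DD − I_D R_D = 3.24 − 7.2 × 0.666 = -1.56 V.
But -1.56 V < V_ov = 1.4 V, so the device is actually in triode.
In triode I_D = k_n[V_ov V_DS − ½ V_DS²] and I_D = (V_DD − V_DS)/R_D. Equating: 2.44 V_DS² − 7.849 V_DS + 3.24 = 0, giving V_DS = 0.487 V (the root below V_ov).
I_D = (3.24 − 0.487) / 0.666 = 4.13 mA.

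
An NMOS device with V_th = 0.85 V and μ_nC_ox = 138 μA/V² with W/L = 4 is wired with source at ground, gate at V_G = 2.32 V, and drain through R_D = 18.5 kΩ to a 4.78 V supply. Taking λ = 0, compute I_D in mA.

V_GS = V_G = 2.32 V, so V_ov = 2.32 − 0.85 = 1.47 V.
k_n = μ_nC_ox · (W/L) = 0.552 mA/V².
Assume saturation: I_D = ½ k_n V_ov² = 0.5 × 0.552 × 1.47² = 0.596 mA, giving V_DS = V_DD − I_D R_D = 4.78 − 0.596 × 18.5 = -6.25 V.
But -6.25 V < V_ov = 1.47 V, so the device is actually in triode.
In triode I_D = k_n[V_ov V_DS − ½ V_DS²] and I_D = (V_DD − V_DS)/R_D. Equating: 5.11 V_DS² − 16.01 V_DS + 4.78 = 0, giving V_DS = 0.334 V (the root below V_ov).
I_D = (4.78 − 0.334) / 18.5 = 0.24 mA.

I_D = 0.240 mA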